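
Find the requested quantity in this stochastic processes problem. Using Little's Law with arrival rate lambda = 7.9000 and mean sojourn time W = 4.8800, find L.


Little's Law: L = lambda * W
= 7.9000 * 4.8800
= 38.5520

38.5520


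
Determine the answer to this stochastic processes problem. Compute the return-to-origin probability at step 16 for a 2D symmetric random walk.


P = C(16,8)^2 / 4^16
= 12870^2 / 4294967296
= 165636900 / 4294967296
= 0.0386

0.0386


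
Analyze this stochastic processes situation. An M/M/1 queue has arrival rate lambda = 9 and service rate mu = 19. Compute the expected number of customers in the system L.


rho = 9/19 = 0.4737
L = rho/(1-rho)
= 0.4737/0.5263
= 0.9000

0.9000


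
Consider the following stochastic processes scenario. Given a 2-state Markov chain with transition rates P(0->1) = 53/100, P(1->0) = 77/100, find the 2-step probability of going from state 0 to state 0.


Computing P^2 by matrix multiplication.
P = [[0.4700, 0.5300], [0.7700, 0.2300]]
After raising P to the power 2:
P^2(0,0) = 0.6290

0.6290


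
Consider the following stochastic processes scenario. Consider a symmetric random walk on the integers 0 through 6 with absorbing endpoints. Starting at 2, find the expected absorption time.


For symmetric RW on 0,...,N with absorbing barriers, E(i) = i*(N-i)
E(2) = 2 * 4 = 8

8


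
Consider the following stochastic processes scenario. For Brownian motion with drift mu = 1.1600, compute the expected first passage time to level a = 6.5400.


Expected first passage time = a/mu
= 6.5400/1.1600
= 5.6379

5.6379


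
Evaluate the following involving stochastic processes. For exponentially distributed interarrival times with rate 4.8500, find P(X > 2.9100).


P(X > t) = exp(-lambda * t)
= exp(-4.8500 * 2.9100)
= exp(-14.1135) = 7.4231e-07

7.4231e-07


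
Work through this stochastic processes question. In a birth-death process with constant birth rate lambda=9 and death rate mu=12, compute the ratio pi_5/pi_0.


For birth-death process, pi_n/pi_0 = (lambda/mu)^n
= (9/12)^5
= 0.2373

0.2373


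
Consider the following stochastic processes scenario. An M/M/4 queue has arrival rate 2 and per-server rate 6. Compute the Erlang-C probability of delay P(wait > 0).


a = lambda/mu = 0.3333
rho = a/c = 0.0833
Erlang-C formula applied:
C(c,a) = 4.0209e-04

4.0209e-04


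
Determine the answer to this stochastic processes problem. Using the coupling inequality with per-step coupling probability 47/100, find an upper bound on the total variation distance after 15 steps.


TV distance bound <= (1-delta)^n
= (1 - 0.4700)^15
= 0.5300^15
= 7.3137e-05

7.3137e-05


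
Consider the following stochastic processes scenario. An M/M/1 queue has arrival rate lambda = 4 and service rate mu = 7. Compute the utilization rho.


rho = lambda/mu
= 4/7
= 0.5714

0.5714


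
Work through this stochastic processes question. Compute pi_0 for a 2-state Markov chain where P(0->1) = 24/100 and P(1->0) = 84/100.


Stationary distribution: pi_0 = p10/(p01+p10), pi_1 = p01/(p01+p10)
p01 = 0.2400, p10 = 0.8400
pi_0 = 0.7778

0.7778


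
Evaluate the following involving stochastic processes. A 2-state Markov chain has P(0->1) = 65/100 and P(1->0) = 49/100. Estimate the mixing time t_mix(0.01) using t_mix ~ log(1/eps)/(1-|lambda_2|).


lambda_2 = |1 - p01 - p10| = |1 - 0.6500 - 0.4900| = 0.1400
t_mix ~ log(1/eps)/(1 - |lambda_2|)
= log(100)/(1 - 0.1400) = 4.6052/0.8600
= 5.3548

5.3548


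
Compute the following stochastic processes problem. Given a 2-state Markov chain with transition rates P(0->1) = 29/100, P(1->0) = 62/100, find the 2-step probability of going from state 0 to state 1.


Computing P^2 by matrix multiplication.
P = [[0.7100, 0.2900], [0.6200, 0.3800]]
After raising P to the power 2:
P^2(0,1) = 0.3161

0.3161


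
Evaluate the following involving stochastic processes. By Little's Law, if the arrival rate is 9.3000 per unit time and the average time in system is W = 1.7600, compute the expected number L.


Little's Law: L = lambda * W
= 9.3000 * 1.7600
= 16.3680

16.3680


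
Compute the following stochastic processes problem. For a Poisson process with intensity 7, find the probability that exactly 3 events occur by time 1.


P(N(t)=k) = (lambda*t)^k * exp(-lambda*t) / k!
lambda*t = 7
= 7^3 * exp(-7) / 3!
= 343 * 9.1188e-04 / 6
= 0.0521

0.0521


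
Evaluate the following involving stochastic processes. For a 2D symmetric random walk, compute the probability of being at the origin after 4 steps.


P = C(4,2)^2 / 4^4
= 6^2 / 256
= 36 / 256
= 0.1406

0.1406


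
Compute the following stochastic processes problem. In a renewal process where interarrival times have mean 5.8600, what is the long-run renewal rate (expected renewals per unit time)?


Long-run renewal rate = 1/E(X)
= 1/5.8600
= 0.1706

0.1706


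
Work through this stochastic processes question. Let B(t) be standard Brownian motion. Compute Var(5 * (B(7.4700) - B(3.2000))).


Var(alpha*(B(t)-B(s))) = alpha^2 * (t-s)
= 5^2 * (7.4700 - 3.2000)
= 25 * 4.2700
= 106.7500

106.7500


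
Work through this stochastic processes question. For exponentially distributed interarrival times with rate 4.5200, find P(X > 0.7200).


P(X > t) = exp(-lambda * t)
= exp(-4.5200 * 0.7200)
= exp(-3.2544) = 0.0386

0.0386


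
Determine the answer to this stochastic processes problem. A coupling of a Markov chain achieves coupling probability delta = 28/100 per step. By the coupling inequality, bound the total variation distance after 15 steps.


TV distance bound <= (1-delta)^n
= (1 - 0.2800)^15
= 0.7200^15
= 0.0072

0.0072


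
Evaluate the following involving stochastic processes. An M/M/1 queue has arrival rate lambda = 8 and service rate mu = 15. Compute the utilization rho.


rho = lambda/mu
= 8/15
= 0.5333

0.5333


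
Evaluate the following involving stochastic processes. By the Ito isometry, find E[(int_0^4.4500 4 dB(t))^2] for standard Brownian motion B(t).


By Ito isometry: E[(int f dB)^2] = int f^2 dt
= 4^2 * 4.4500
= 16 * 4.4500 = 71.2000

71.2000


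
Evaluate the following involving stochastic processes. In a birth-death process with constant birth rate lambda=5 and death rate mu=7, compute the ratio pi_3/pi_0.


For birth-death process, pi_n/pi_0 = (lambda/mu)^n
= (5/7)^3
= 0.3644

0.3644


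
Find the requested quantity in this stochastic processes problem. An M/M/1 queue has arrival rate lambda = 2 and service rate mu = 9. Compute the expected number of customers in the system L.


rho = 2/9 = 0.2222
L = rho/(1-rho)
= 0.2222/0.7778
= 0.2857

0.2857


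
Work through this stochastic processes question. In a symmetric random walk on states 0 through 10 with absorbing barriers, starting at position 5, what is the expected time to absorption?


For symmetric RW on 0,...,N with absorbing barriers, E(i) = i*(N-i)
E(5) = 5 * 5 = 25

25


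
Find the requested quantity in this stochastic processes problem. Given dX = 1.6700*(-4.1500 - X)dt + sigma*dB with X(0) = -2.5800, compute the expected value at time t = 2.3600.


E[X(t)] = mu + (X(0) - mu)*exp(-theta*t)
= -4.1500 + (-2.5800 - -4.1500)*exp(-1.6700*2.3600)
= -4.1500 + 1.5700 * 0.0194
= -4.1195

-4.1195


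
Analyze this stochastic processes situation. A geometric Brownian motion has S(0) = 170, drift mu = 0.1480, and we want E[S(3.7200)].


E[S(t)] = S(0) * exp(mu * t)
= 170 * exp(0.1480 * 3.7200)
= 170 * 1.7342
= 294.8181

294.8181


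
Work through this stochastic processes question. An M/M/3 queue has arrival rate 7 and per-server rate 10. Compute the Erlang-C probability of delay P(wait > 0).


a = lambda/mu = 0.7000
rho = a/c = 0.2333
Erlang-C formula applied:
C(c,a) = 0.0369

0.0369


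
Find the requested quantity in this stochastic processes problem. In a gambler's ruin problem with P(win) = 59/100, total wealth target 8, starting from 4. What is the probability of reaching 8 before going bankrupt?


Gambler's ruin formula:
r = q/p = 0.4100/0.5900 = 0.6949
P(win) = (1 - r^i)/(1 - r^N)
= (1 - 0.6949^4)/(1 - 0.6949^8)
= 0.8109

0.8109


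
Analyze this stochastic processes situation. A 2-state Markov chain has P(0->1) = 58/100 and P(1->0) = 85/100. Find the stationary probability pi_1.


Stationary distribution: pi_0 = p10/(p01+p10), pi_1 = p01/(p01+p10)
p01 = 0.5800, p10 = 0.8500
pi_1 = 0.4056

0.4056


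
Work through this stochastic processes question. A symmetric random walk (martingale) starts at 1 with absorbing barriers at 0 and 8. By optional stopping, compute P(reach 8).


By optional stopping theorem: E(M at tau) = M(0) = 1
P(hit 8)*8 + P(hit 0)*0 = 1
P(hit 8) = (1 - 0)/(8 - 0) = 1/8 = 0.1250

0.1250


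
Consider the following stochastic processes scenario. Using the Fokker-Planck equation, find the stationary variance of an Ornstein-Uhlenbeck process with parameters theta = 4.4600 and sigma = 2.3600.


Stationary variance = sigma^2 / (2*theta)
= 2.3600^2 / (2*4.4600)
= 5.5696 / 8.9200
= 0.6244

0.6244


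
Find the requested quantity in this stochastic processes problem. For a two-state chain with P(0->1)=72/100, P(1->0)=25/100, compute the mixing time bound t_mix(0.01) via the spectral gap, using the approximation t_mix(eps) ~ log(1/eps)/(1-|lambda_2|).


lambda_2 = |1 - p01 - p10| = |1 - 0.7200 - 0.2500| = 0.0300
t_mix ~ log(1/eps)/(1 - |lambda_2|)
= log(100)/(1 - 0.0300) = 4.6052/0.9700
= 4.7476

4.7476


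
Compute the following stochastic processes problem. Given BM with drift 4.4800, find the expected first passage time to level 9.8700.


Expected first passage time = a/mu
= 9.8700/4.4800
= 2.2031

2.2031


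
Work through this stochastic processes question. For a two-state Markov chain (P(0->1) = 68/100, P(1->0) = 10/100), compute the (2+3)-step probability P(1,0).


P^5 = P^2 * P^3
Computing via matrix multiplication of the transition matrix.
Entry (1,0) of P^5 = 0.1281

0.1281


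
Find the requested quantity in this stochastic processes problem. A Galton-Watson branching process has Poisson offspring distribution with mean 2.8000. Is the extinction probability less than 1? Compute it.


Since mu = 2.8000 > 1, extinction prob q < 1.
Solve s = exp(mu*(s-1)) iteratively.
q = 0.0750

0.0750


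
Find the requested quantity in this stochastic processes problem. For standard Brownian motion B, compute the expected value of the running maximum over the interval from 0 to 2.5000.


E(max B(s)) = sqrt(2t/pi)
= sqrt(2*2.5000/pi)
= sqrt(1.5915)
= 1.2616

1.2616


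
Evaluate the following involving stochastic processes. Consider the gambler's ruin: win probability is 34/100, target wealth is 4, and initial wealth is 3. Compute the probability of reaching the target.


Gambler's ruin formula:
r = q/p = 0.6600/0.3400 = 1.9412
P(win) = (1 - r^i)/(1 - r^N)
= (1 - 1.9412^3)/(1 - 1.9412^4)
= 0.4784

0.4784


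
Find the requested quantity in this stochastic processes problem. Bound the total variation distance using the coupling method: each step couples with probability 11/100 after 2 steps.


TV distance bound <= (1-delta)^n
= (1 - 0.1100)^2
= 0.8900^2
= 0.7921

0.7921


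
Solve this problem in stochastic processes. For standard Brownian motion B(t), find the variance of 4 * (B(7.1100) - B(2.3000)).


Var(alpha*(B(t)-B(s))) = alpha^2 * (t-s)
= 4^2 * (7.1100 - 2.3000)
= 16 * 4.8100
= 76.9600

76.9600


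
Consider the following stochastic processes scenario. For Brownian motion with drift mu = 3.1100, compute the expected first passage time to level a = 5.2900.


Expected first passage time = a/mu
= 5.2900/3.1100
= 1.7010

1.7010


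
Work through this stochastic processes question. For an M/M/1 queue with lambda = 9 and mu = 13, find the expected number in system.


rho = 9/13 = 0.6923
L = rho/(1-rho)
= 0.6923/0.3077
= 2.2500

2.2500


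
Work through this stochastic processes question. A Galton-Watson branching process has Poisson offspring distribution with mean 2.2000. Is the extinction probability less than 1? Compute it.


Since mu = 2.2000 > 1, extinction prob q < 1.
Solve s = exp(mu*(s-1)) iteratively.
q = 0.1563

0.1563


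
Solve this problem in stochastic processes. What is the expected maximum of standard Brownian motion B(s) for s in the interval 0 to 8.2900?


E(max B(s)) = sqrt(2t/pi)
= sqrt(2*8.2900/pi)
= sqrt(5.2776)
= 2.2973

2.2973


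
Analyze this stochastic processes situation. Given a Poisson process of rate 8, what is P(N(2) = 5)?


P(N(t)=k) = (lambda*t)^k * exp(-lambda*t) / k!
lambda*t = 16
= 16^5 * exp(-16) / 5!
= 1048576 * 1.1254e-07 / 120
= 9.8335e-04

9.8335e-04


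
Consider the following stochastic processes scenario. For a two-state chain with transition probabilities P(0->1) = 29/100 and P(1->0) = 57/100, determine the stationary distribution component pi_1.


Stationary distribution: pi_0 = p10/(p01+p10), pi_1 = p01/(p01+p10)
p01 = 0.2900, p10 = 0.5700
pi_1 = 0.3372

0.3372


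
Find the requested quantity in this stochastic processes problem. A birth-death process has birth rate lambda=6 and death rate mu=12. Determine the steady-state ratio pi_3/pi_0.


For birth-death process, pi_n/pi_0 = (lambda/mu)^n
= (6/12)^3
= 0.1250

0.1250


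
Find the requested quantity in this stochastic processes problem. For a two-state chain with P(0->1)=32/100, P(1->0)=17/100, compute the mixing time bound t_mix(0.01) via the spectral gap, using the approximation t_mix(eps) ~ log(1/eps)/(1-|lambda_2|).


lambda_2 = |1 - p01 - p10| = |1 - 0.3200 - 0.1700| = 0.5100
t_mix ~ log(1/eps)/(1 - |lambda_2|)
= log(100)/(1 - 0.5100) = 4.6052/0.4900
= 9.3983

9.3983


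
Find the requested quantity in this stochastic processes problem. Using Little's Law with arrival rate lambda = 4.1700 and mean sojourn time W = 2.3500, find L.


Little's Law: L = lambda * W
= 4.1700 * 2.3500
= 9.7995

9.7995


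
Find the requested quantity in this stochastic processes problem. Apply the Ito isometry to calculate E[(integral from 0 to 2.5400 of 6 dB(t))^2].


By Ito isometry: E[(int f dB)^2] = int f^2 dt
= 6^2 * 2.5400
= 36 * 2.5400 = 91.4400

91.4400


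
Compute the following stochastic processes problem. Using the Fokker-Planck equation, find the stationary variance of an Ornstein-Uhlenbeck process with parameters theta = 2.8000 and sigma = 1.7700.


Stationary variance = sigma^2 / (2*theta)
= 1.7700^2 / (2*2.8000)
= 3.1329 / 5.6000
= 0.5594

0.5594


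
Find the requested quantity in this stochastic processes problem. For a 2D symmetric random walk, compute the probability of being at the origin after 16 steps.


P = C(16,8)^2 / 4^16
= 12870^2 / 4294967296
= 165636900 / 4294967296
= 0.0386

0.0386


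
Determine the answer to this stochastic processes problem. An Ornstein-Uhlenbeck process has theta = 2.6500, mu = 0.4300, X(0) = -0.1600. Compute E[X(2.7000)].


E[X(t)] = mu + (X(0) - mu)*exp(-theta*t)
= 0.4300 + (-0.1600 - 0.4300)*exp(-2.6500*2.7000)
= 0.4300 + -0.5900 * 7.8095e-04
= 0.4295

0.4295


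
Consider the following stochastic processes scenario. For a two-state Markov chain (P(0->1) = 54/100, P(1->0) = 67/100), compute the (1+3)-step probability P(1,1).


P^4 = P^1 * P^3
Computing via matrix multiplication of the transition matrix.
Entry (1,1) of P^4 = 0.4474

0.4474


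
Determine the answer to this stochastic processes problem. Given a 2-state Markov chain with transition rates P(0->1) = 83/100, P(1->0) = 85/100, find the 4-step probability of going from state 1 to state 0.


Computing P^4 by matrix multiplication.
P = [[0.1700, 0.8300], [0.8500, 0.1500]]
After raising P to the power 4:
P^4(1,0) = 0.3978

0.3978


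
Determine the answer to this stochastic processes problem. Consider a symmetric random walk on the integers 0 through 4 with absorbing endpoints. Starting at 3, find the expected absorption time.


For symmetric RW on 0,...,N with absorbing barriers, E(i) = i*(N-i)
E(3) = 3 * 1 = 3

3


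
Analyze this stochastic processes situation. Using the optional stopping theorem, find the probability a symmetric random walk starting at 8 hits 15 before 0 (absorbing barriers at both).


By optional stopping theorem: E(M at tau) = M(0) = 8
P(hit 15)*15 + P(hit 0)*0 = 8
P(hit 15) = (8 - 0)/(15 - 0) = 8/15 = 0.5333

0.5333


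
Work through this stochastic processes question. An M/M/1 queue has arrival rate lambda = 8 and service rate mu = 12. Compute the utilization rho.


rho = lambda/mu
= 8/12
= 0.6667

0.6667


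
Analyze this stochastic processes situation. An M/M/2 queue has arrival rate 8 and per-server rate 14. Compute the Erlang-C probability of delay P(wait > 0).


a = lambda/mu = 0.5714
rho = a/c = 0.2857
Erlang-C formula applied:
C(c,a) = 0.1270

0.1270


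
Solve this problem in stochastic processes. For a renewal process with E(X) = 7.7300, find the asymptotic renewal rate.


Long-run renewal rate = 1/E(X)
= 1/7.7300
= 0.1294

0.1294


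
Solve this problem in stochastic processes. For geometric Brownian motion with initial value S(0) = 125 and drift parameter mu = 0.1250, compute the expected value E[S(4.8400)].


E[S(t)] = S(0) * exp(mu * t)
= 125 * exp(0.1250 * 4.8400)
= 125 * 1.8313
= 228.9065

228.9065


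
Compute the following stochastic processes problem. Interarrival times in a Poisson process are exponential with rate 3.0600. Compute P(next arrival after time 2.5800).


P(X > t) = exp(-lambda * t)
= exp(-3.0600 * 2.5800)
= exp(-7.8948) = 3.7268e-04

3.7268e-04


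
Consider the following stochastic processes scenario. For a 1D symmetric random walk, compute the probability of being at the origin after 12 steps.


P(S(12) = 0) = C(12,6) / 4^6
= 924 / 4096
= 0.2256

0.2256


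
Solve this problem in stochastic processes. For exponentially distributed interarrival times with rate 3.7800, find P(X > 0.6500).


P(X > t) = exp(-lambda * t)
= exp(-3.7800 * 0.6500)
= exp(-2.4570) = 0.0857

0.0857


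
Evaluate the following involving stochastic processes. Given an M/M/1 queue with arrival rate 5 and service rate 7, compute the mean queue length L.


rho = 5/7 = 0.7143
L = rho/(1-rho)
= 0.7143/0.2857
= 2.5000

2.5000


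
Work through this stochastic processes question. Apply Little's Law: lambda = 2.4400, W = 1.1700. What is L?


Little's Law: L = lambda * W
= 2.4400 * 1.1700
= 2.8548

2.8548


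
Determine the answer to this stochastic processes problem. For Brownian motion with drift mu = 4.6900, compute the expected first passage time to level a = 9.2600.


Expected first passage time = a/mu
= 9.2600/4.6900
= 1.9744

1.9744


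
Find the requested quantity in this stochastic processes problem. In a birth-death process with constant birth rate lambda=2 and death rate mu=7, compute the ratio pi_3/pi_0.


For birth-death process, pi_n/pi_0 = (lambda/mu)^n
= (2/7)^3
= 0.0233

0.0233


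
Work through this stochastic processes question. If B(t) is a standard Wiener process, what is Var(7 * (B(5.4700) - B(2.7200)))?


Var(alpha*(B(t)-B(s))) = alpha^2 * (t-s)
= 7^2 * (5.4700 - 2.7200)
= 49 * 2.7500
= 134.7500

134.7500


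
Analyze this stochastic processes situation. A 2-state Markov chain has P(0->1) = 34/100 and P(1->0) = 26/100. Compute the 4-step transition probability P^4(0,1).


Computing P^4 by matrix multiplication.
P = [[0.6600, 0.3400], [0.2600, 0.7400]]
After raising P to the power 4:
P^4(0,1) = 0.5522

0.5522


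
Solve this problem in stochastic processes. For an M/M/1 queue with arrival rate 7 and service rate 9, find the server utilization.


rho = lambda/mu
= 7/9
= 0.7778

0.7778


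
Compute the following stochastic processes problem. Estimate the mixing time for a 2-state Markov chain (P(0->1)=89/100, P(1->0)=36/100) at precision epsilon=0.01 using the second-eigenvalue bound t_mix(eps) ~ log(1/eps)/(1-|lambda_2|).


lambda_2 = |1 - p01 - p10| = |1 - 0.8900 - 0.3600| = 0.2500
t_mix ~ log(1/eps)/(1 - |lambda_2|)
= log(100)/(1 - 0.2500) = 4.6052/0.7500
= 6.1402

6.1402


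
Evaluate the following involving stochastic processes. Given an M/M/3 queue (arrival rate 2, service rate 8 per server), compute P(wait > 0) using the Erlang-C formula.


a = lambda/mu = 0.2500
rho = a/c = 0.0833
Erlang-C formula applied:
C(c,a) = 0.0022

0.0022


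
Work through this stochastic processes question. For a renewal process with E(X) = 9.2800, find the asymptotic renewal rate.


Long-run renewal rate = 1/E(X)
= 1/9.2800
= 0.1078

0.1078


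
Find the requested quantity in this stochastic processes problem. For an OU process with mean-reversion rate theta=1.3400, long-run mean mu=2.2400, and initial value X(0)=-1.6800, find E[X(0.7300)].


E[X(t)] = mu + (X(0) - mu)*exp(-theta*t)
= 2.2400 + (-1.6800 - 2.2400)*exp(-1.3400*0.7300)
= 2.2400 + -3.9200 * 0.3760
= 0.7661

0.7661


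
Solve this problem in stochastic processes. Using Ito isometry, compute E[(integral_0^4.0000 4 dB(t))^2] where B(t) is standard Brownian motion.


By Ito isometry: E[(int f dB)^2] = int f^2 dt
= 4^2 * 4.0000
= 16 * 4.0000 = 64.0000

64.0000


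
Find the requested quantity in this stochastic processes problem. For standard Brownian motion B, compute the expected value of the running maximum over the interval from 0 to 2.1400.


E(max B(s)) = sqrt(2t/pi)
= sqrt(2*2.1400/pi)
= sqrt(1.3624)
= 1.1672

1.1672


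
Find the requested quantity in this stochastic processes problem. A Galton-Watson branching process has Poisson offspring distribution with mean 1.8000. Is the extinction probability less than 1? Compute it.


Since mu = 1.8000 > 1, extinction prob q < 1.
Solve s = exp(mu*(s-1)) iteratively.
q = 0.2676

0.2676


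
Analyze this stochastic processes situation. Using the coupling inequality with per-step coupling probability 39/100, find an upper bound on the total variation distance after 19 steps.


TV distance bound <= (1-delta)^n
= (1 - 0.3900)^19
= 0.6100^19
= 8.3419e-05

8.3419e-05


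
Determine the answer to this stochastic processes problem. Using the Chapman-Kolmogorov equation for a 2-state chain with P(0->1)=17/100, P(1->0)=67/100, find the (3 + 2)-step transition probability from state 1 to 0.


P^5 = P^3 * P^2
Computing via matrix multiplication of the transition matrix.
Entry (1,0) of P^5 = 0.7975

0.7975


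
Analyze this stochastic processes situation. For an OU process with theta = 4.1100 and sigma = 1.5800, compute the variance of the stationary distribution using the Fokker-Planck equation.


Stationary variance = sigma^2 / (2*theta)
= 1.5800^2 / (2*4.1100)
= 2.4964 / 8.2200
= 0.3037

0.3037


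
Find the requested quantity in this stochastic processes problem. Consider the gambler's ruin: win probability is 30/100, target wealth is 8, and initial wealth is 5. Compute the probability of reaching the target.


Gambler's ruin formula:
r = q/p = 0.7000/0.3000 = 2.3333
P(win) = (1 - r^i)/(1 - r^N)
= (1 - 2.3333^5)/(1 - 2.3333^8)
= 0.0777

0.0777


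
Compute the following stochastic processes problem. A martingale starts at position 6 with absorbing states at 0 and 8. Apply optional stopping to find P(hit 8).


By optional stopping theorem: E(M at tau) = M(0) = 6
P(hit 8)*8 + P(hit 0)*0 = 6
P(hit 8) = (6 - 0)/(8 - 0) = 3/4 = 0.7500

0.7500


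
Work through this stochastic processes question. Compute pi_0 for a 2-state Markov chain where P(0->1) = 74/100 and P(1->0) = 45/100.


Stationary distribution: pi_0 = p10/(p01+p10), pi_1 = p01/(p01+p10)
p01 = 0.7400, p10 = 0.4500
pi_0 = 0.3782

0.3782


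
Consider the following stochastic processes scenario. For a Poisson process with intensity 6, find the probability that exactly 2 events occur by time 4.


P(N(t)=k) = (lambda*t)^k * exp(-lambda*t) / k!
lambda*t = 24
= 24^2 * exp(-24) / 2!
= 576 * 3.7751e-11 / 2
= 1.0872e-08

1.0872e-08


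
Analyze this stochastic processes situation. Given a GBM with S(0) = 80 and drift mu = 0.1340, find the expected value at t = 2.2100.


E[S(t)] = S(0) * exp(mu * t)
= 80 * exp(0.1340 * 2.2100)
= 80 * 1.3447
= 107.5727

107.5727


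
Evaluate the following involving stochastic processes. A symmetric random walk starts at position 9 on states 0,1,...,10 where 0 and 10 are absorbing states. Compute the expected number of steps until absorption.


For symmetric RW on 0,...,N with absorbing barriers, E(i) = i*(N-i)
E(9) = 9 * 1 = 9

9


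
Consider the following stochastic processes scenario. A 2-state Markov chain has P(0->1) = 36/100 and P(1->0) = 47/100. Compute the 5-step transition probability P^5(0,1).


Computing P^5 by matrix multiplication.
P = [[0.6400, 0.3600], [0.4700, 0.5300]]
After raising P to the power 5:
P^5(0,1) = 0.4337

0.4337


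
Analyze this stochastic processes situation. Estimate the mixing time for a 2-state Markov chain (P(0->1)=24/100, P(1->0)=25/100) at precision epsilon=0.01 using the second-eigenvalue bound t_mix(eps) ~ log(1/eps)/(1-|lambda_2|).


lambda_2 = |1 - p01 - p10| = |1 - 0.2400 - 0.2500| = 0.5100
t_mix ~ log(1/eps)/(1 - |lambda_2|)
= log(100)/(1 - 0.5100) = 4.6052/0.4900
= 9.3983

9.3983


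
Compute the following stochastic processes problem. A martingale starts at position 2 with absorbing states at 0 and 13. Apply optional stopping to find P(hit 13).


By optional stopping theorem: E(M at tau) = M(0) = 2
P(hit 13)*13 + P(hit 0)*0 = 2
P(hit 13) = (2 - 0)/(13 - 0) = 2/13 = 0.1538

0.1538


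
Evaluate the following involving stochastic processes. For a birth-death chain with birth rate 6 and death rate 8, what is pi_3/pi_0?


For birth-death process, pi_n/pi_0 = (lambda/mu)^n
= (6/8)^3
= 0.4219

0.4219


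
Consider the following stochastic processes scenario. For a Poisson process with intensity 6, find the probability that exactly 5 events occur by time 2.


P(N(t)=k) = (lambda*t)^k * exp(-lambda*t) / k!
lambda*t = 12
= 12^5 * exp(-12) / 5!
= 248832 * 6.1442e-06 / 120
= 0.0127

0.0127


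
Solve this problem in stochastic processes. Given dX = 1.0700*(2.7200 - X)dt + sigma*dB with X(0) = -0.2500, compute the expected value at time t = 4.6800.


E[X(t)] = mu + (X(0) - mu)*exp(-theta*t)
= 2.7200 + (-0.2500 - 2.7200)*exp(-1.0700*4.6800)
= 2.7200 + -2.9700 * 0.0067
= 2.7001

2.7001


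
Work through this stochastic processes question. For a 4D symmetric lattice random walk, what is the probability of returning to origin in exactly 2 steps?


P(return in 2 steps) = P(reverse first step) = 1/(2d)
= 1/8
= 0.1250

0.1250


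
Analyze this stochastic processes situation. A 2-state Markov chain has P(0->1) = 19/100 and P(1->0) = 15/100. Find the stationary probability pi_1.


Stationary distribution: pi_0 = p10/(p01+p10), pi_1 = p01/(p01+p10)
p01 = 0.1900, p10 = 0.1500
pi_1 = 0.5588

0.5588


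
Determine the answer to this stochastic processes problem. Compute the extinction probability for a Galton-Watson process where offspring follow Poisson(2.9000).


Since mu = 2.9000 > 1, extinction prob q < 1.
Solve s = exp(mu*(s-1)) iteratively.
q = 0.0668

0.0668


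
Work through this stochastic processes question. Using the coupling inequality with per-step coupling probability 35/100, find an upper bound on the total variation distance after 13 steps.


TV distance bound <= (1-delta)^n
= (1 - 0.3500)^13
= 0.6500^13
= 0.0037

0.0037


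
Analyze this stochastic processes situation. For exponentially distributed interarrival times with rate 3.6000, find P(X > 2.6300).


P(X > t) = exp(-lambda * t)
= exp(-3.6000 * 2.6300)
= exp(-9.4680) = 7.7286e-05

7.7286e-05


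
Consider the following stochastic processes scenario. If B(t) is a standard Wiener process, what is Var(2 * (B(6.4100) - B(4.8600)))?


Var(alpha*(B(t)-B(s))) = alpha^2 * (t-s)
= 2^2 * (6.4100 - 4.8600)
= 4 * 1.5500
= 6.2000

6.2000


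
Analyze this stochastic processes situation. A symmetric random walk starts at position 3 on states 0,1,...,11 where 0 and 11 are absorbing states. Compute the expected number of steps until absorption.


For symmetric RW on 0,...,N with absorbing barriers, E(i) = i*(N-i)
E(3) = 3 * 8 = 24

24


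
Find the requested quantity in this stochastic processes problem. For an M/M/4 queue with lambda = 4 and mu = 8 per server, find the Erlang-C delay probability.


a = lambda/mu = 0.5000
rho = a/c = 0.1250
Erlang-C formula applied:
C(c,a) = 0.0018

0.0018


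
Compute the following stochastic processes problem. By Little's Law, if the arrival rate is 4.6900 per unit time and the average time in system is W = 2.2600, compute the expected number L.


Little's Law: L = lambda * W
= 4.6900 * 2.2600
= 10.5994

10.5994


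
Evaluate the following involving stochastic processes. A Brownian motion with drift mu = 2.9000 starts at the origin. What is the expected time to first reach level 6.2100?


Expected first passage time = a/mu
= 6.2100/2.9000
= 2.1414

2.1414


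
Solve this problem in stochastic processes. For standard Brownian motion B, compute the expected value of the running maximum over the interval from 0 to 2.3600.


E(max B(s)) = sqrt(2t/pi)
= sqrt(2*2.3600/pi)
= sqrt(1.5024)
= 1.2257

1.2257


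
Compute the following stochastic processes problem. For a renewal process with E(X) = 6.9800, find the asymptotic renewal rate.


Long-run renewal rate = 1/E(X)
= 1/6.9800
= 0.1433

0.1433


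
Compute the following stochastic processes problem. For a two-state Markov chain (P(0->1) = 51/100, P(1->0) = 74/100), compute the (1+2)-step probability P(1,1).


P^3 = P^1 * P^2
Computing via matrix multiplication of the transition matrix.
Entry (1,1) of P^3 = 0.3987

0.3987


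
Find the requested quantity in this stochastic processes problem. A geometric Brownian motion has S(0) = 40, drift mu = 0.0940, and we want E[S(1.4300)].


E[S(t)] = S(0) * exp(mu * t)
= 40 * exp(0.0940 * 1.4300)
= 40 * 1.1439
= 45.7549

45.7549


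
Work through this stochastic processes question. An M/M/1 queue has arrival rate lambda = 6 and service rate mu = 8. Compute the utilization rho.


rho = lambda/mu
= 6/8
= 0.7500

0.7500


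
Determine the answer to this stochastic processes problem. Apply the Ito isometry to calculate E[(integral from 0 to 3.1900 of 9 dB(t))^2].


By Ito isometry: E[(int f dB)^2] = int f^2 dt
= 9^2 * 3.1900
= 81 * 3.1900 = 258.3900

258.3900


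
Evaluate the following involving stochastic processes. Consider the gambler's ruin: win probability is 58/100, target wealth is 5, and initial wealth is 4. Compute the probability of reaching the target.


Gambler's ruin formula:
r = q/p = 0.4200/0.5800 = 0.7241
P(win) = (1 - r^i)/(1 - r^N)
= (1 - 0.7241^4)/(1 - 0.7241^5)
= 0.9053

0.9053


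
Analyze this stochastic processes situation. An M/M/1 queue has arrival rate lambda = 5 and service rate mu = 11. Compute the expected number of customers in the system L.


rho = 5/11 = 0.4545
L = rho/(1-rho)
= 0.4545/0.5455
= 0.8333

0.8333


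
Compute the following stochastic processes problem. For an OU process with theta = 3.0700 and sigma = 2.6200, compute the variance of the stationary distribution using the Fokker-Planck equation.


Stationary variance = sigma^2 / (2*theta)
= 2.6200^2 / (2*3.0700)
= 6.8644 / 6.1400
= 1.1180

1.1180


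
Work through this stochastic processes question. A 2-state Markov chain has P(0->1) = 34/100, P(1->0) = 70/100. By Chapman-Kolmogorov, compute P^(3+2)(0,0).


P^5 = P^3 * P^2
Computing via matrix multiplication of the transition matrix.
Entry (0,0) of P^5 = 0.6731

0.6731


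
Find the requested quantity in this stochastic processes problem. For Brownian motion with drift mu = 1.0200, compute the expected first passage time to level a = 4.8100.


Expected first passage time = a/mu
= 4.8100/1.0200
= 4.7157

4.7157


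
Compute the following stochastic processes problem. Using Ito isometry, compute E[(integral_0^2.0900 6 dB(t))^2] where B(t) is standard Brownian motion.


By Ito isometry: E[(int f dB)^2] = int f^2 dt
= 6^2 * 2.0900
= 36 * 2.0900 = 75.2400

75.2400


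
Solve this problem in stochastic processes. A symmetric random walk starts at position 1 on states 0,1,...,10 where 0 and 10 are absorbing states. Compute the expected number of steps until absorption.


For symmetric RW on 0,...,N with absorbing barriers, E(i) = i*(N-i)
E(1) = 1 * 9 = 9

9


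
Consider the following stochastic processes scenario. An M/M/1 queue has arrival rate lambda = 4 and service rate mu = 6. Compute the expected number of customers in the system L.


rho = 4/6 = 0.6667
L = rho/(1-rho)
= 0.6667/0.3333
= 2.0000

2.0000


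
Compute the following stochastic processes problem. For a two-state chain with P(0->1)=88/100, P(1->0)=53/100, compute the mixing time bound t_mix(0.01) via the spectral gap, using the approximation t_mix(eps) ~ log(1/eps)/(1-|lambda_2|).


lambda_2 = |1 - p01 - p10| = |1 - 0.8800 - 0.5300| = 0.4100
t_mix ~ log(1/eps)/(1 - |lambda_2|)
= log(100)/(1 - 0.4100) = 4.6052/0.5900
= 7.8054

7.8054


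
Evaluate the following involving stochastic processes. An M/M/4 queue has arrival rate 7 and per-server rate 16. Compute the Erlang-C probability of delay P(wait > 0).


a = lambda/mu = 0.4375
rho = a/c = 0.1094
Erlang-C formula applied:
C(c,a) = 0.0011

0.0011


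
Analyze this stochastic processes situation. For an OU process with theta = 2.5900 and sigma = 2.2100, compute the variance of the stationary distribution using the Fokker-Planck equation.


Stationary variance = sigma^2 / (2*theta)
= 2.2100^2 / (2*2.5900)
= 4.8841 / 5.1800
= 0.9429

0.9429


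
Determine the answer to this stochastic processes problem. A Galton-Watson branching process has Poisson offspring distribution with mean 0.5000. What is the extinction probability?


Since mu = 0.5000 <= 1, extinction probability = 1.

1.0000


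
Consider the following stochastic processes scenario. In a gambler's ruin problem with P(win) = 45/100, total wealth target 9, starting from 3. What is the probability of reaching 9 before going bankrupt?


Gambler's ruin formula:
r = q/p = 0.5500/0.4500 = 1.2222
P(win) = (1 - r^i)/(1 - r^N)
= (1 - 1.2222^3)/(1 - 1.2222^9)
= 0.1624

0.1624


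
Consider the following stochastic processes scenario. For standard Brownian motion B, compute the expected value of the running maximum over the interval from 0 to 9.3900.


E(max B(s)) = sqrt(2t/pi)
= sqrt(2*9.3900/pi)
= sqrt(5.9779)
= 2.4450

2.4450


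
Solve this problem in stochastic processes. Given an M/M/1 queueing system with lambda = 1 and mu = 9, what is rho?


rho = lambda/mu
= 1/9
= 0.1111

0.1111


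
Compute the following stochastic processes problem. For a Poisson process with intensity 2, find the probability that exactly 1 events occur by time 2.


P(N(t)=k) = (lambda*t)^k * exp(-lambda*t) / k!
lambda*t = 4
= 4^1 * exp(-4) / 1!
= 4 * 0.0183 / 1
= 0.0733

0.0733


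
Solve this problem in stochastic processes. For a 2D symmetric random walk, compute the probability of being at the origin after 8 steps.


P = C(8,4)^2 / 4^8
= 70^2 / 65536
= 4900 / 65536
= 0.0748

0.0748


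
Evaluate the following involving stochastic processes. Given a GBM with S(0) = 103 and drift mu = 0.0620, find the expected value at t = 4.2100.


E[S(t)] = S(0) * exp(mu * t)
= 103 * exp(0.0620 * 4.2100)
= 103 * 1.2983
= 133.7201

133.7201


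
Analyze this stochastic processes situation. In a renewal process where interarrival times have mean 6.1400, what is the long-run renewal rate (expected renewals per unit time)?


Long-run renewal rate = 1/E(X)
= 1/6.1400
= 0.1629

0.1629


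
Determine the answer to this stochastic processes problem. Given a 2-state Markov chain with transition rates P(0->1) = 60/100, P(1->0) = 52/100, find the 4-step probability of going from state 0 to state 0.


Computing P^4 by matrix multiplication.
P = [[0.4000, 0.6000], [0.5200, 0.4800]]
After raising P to the power 4:
P^4(0,0) = 0.4644

0.4644


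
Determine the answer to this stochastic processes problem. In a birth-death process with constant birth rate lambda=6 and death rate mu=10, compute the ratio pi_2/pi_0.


For birth-death process, pi_n/pi_0 = (lambda/mu)^n
= (6/10)^2
= 0.3600

0.3600


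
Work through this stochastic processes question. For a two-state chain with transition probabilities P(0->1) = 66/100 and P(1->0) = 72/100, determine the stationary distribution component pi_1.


Stationary distribution: pi_0 = p10/(p01+p10), pi_1 = p01/(p01+p10)
p01 = 0.6600, p10 = 0.7200
pi_1 = 0.4783

0.4783


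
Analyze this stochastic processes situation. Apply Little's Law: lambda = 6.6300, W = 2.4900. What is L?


Little's Law: L = lambda * W
= 6.6300 * 2.4900
= 16.5087

16.5087


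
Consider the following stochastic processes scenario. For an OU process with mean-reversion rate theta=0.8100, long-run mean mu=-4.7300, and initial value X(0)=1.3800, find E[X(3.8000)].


E[X(t)] = mu + (X(0) - mu)*exp(-theta*t)
= -4.7300 + (1.3800 - -4.7300)*exp(-0.8100*3.8000)
= -4.7300 + 6.1100 * 0.0461
= -4.4486

-4.4486


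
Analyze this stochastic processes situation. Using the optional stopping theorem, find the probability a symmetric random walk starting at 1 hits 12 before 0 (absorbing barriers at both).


By optional stopping theorem: E(M at tau) = M(0) = 1
P(hit 12)*12 + P(hit 0)*0 = 1
P(hit 12) = (1 - 0)/(12 - 0) = 1/12 = 0.0833

0.0833


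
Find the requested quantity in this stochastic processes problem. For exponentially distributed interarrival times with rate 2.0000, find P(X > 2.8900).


P(X > t) = exp(-lambda * t)
= exp(-2.0000 * 2.8900)
= exp(-5.7800) = 0.0031

0.0031


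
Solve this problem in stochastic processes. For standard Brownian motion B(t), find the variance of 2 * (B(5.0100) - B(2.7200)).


Var(alpha*(B(t)-B(s))) = alpha^2 * (t-s)
= 2^2 * (5.0100 - 2.7200)
= 4 * 2.2900
= 9.1600

9.1600


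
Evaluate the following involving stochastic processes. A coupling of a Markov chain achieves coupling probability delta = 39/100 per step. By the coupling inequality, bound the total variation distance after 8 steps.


TV distance bound <= (1-delta)^n
= (1 - 0.3900)^8
= 0.6100^8
= 0.0192

0.0192


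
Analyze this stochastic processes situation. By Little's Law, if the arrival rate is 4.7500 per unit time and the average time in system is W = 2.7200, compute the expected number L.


Little's Law: L = lambda * W
= 4.7500 * 2.7200
= 12.9200

12.9200


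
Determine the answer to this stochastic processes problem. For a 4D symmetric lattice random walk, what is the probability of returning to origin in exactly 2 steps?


P(return in 2 steps) = P(reverse first step) = 1/(2d)
= 1/8
= 0.1250

0.1250


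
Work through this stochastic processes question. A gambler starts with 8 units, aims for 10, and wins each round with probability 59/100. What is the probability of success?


Gambler's ruin formula:
r = q/p = 0.4100/0.5900 = 0.6949
P(win) = (1 - r^i)/(1 - r^N)
= (1 - 0.6949^8)/(1 - 0.6949^10)
= 0.9711

0.9711


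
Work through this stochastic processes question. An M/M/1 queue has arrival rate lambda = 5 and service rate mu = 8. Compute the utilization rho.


rho = lambda/mu
= 5/8
= 0.6250

0.6250


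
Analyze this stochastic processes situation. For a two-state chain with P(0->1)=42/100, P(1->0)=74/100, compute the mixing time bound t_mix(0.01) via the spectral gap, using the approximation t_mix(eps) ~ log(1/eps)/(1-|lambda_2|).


lambda_2 = |1 - p01 - p10| = |1 - 0.4200 - 0.7400| = 0.1600
t_mix ~ log(1/eps)/(1 - |lambda_2|)
= log(100)/(1 - 0.1600) = 4.6052/0.8400
= 5.4823

5.4823


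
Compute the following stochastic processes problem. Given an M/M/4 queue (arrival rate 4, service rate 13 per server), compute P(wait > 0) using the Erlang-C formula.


a = lambda/mu = 0.3077
rho = a/c = 0.0769
Erlang-C formula applied:
C(c,a) = 2.9743e-04

2.9743e-04
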